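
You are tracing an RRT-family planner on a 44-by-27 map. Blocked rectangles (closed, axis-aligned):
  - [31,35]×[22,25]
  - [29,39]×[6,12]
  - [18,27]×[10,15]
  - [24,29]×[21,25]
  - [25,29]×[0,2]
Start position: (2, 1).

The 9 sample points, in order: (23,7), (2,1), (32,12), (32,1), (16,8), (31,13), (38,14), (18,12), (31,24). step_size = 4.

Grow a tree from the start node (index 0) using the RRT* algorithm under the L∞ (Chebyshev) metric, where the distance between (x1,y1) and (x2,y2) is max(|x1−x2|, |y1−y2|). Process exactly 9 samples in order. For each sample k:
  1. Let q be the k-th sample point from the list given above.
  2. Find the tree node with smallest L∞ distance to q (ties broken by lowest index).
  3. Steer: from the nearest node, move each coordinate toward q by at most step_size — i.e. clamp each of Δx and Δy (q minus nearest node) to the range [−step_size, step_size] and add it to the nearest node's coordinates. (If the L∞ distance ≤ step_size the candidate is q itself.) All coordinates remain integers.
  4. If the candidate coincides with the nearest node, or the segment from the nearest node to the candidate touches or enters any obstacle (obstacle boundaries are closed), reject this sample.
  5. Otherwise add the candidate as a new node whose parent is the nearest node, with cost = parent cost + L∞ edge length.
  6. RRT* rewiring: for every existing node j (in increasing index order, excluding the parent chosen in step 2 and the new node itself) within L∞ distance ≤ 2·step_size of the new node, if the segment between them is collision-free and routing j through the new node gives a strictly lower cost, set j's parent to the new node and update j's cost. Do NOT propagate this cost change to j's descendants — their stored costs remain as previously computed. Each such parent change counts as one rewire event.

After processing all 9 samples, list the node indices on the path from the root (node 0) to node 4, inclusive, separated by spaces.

1. q=(23,7) nearest=0 d=21 new=(6,5) → add node 1 parent=0 cost=4
2. q=(2,1) nearest=0 d=0 → coincident, reject
3. q=(32,12) nearest=1 d=26 new=(10,9) → add node 2 parent=1 cost=8
4. q=(32,1) nearest=2 d=22 new=(14,5) → add node 3 parent=2 cost=12
5. q=(16,8) nearest=3 d=3 new=(16,8) → add node 4 parent=3 cost=15
6. q=(31,13) nearest=4 d=15 new=(20,12) → blocked by [18,27]×[10,15], reject
7. q=(38,14) nearest=4 d=22 new=(20,12) → blocked by [18,27]×[10,15], reject
8. q=(18,12) nearest=4 d=4 new=(18,12) → blocked by [18,27]×[10,15], reject
9. q=(31,24) nearest=4 d=16 new=(20,12) → blocked by [18,27]×[10,15], reject

Path: 0 1 2 3 4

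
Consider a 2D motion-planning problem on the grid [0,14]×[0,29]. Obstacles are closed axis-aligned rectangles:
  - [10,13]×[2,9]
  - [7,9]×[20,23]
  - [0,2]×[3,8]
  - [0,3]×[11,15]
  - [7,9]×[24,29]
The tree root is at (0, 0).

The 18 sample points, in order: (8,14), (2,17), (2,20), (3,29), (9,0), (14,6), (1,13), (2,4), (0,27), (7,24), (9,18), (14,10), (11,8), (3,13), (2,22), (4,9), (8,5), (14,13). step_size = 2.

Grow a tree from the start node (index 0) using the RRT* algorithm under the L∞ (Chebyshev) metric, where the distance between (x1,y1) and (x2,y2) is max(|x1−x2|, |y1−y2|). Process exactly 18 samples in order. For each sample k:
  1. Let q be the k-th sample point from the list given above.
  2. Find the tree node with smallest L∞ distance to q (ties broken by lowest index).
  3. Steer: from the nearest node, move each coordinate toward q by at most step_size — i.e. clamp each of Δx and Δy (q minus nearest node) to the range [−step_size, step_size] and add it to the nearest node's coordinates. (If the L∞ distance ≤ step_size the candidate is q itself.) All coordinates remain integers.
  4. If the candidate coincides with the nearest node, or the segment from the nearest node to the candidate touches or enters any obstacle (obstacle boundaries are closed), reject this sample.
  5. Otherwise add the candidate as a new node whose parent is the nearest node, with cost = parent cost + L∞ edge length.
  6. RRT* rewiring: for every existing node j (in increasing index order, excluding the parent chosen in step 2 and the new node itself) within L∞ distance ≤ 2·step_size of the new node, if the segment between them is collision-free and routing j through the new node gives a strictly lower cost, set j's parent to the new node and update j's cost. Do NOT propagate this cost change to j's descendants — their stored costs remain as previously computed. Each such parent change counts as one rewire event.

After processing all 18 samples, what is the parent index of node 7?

1. q=(8,14) nearest=0 d=14 new=(2,2) → add node 1 parent=0 cost=2
2. q=(2,17) nearest=1 d=15 new=(2,4) → blocked by [0,2]×[3,8], reject
3. q=(2,20) nearest=1 d=18 new=(2,4) → blocked by [0,2]×[3,8], reject
4. q=(3,29) nearest=1 d=27 new=(3,4) → add node 2 parent=1 cost=4
5. q=(9,0) nearest=2 d=6 new=(5,2) → add node 3 parent=2 cost=6
6. q=(14,6) nearest=3 d=9 new=(7,4) → add node 4 parent=3 cost=8
7. q=(1,13) nearest=2 d=9 new=(1,6) → blocked by [0,2]×[3,8], reject
8. q=(2,4) nearest=2 d=1 new=(2,4) → blocked by [0,2]×[3,8], reject
9. q=(0,27) nearest=2 d=23 new=(1,6) → blocked by [0,2]×[3,8], reject
10. q=(7,24) nearest=2 d=20 new=(5,6) → add node 5 parent=2 cost=6
11. q=(9,18) nearest=5 d=12 new=(7,8) → add node 6 parent=5 cost=8
12. q=(14,10) nearest=4 d=7 new=(9,6) → add node 7 parent=4 cost=10
13. q=(11,8) nearest=7 d=2 new=(11,8) → blocked by [10,13]×[2,9], reject
14. q=(3,13) nearest=6 d=5 new=(5,10) → add node 8 parent=6 cost=10
15. q=(2,22) nearest=8 d=12 new=(3,12) → blocked by [0,3]×[11,15], reject
16. q=(4,9) nearest=8 d=1 new=(4,9) → add node 9 parent=8 cost=11
17. q=(8,5) nearest=4 d=1 new=(8,5) → add node 10 parent=4 cost=9
18. q=(14,13) nearest=6 d=7 new=(9,10) → add node 11 parent=6 cost=10

Parent of node 7: 4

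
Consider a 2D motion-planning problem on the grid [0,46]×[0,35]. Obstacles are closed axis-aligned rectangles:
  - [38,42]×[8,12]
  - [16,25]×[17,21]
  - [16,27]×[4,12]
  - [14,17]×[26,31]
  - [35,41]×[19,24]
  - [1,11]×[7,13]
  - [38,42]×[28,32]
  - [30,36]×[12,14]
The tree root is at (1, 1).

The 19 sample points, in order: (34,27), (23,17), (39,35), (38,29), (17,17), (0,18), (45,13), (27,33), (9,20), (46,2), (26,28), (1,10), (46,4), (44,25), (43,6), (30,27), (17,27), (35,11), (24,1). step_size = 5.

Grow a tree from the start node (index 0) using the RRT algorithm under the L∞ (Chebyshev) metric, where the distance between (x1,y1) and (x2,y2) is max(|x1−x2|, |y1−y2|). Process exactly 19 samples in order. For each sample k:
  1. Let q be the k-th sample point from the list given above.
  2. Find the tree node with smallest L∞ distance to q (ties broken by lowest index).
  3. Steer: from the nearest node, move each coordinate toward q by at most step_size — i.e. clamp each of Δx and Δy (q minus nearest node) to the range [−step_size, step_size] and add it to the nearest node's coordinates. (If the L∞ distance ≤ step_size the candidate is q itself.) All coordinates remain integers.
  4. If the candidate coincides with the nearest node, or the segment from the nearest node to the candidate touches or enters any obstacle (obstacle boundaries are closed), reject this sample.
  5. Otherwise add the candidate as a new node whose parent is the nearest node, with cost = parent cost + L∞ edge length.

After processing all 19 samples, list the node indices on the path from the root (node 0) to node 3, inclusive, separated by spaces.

1. q=(34,27) nearest=0 d=33 new=(6,6) → add node 1 parent=0 cost=5
2. q=(23,17) nearest=1 d=17 new=(11,11) → blocked by [1,11]×[7,13], reject
3. q=(39,35) nearest=1 d=33 new=(11,11) → blocked by [1,11]×[7,13], reject
4. q=(38,29) nearest=1 d=32 new=(11,11) → blocked by [1,11]×[7,13], reject
5. q=(17,17) nearest=1 d=11 new=(11,11) → blocked by [1,11]×[7,13], reject
6. q=(0,18) nearest=1 d=12 new=(1,11) → blocked by [1,11]×[7,13], reject
7. q=(45,13) nearest=1 d=39 new=(11,11) → blocked by [1,11]×[7,13], reject
8. q=(27,33) nearest=1 d=27 new=(11,11) → blocked by [1,11]×[7,13], reject
9. q=(9,20) nearest=1 d=14 new=(9,11) → blocked by [1,11]×[7,13], reject
10. q=(46,2) nearest=1 d=40 new=(11,2) → add node 2 parent=1 cost=10
11. q=(26,28) nearest=1 d=22 new=(11,11) → blocked by [1,11]×[7,13], reject
12. q=(1,10) nearest=1 d=5 new=(1,10) → blocked by [1,11]×[7,13], reject
13. q=(46,4) nearest=2 d=35 new=(16,4) → blocked by [16,27]×[4,12], reject
14. q=(44,25) nearest=2 d=33 new=(16,7) → blocked by [16,27]×[4,12], reject
15. q=(43,6) nearest=2 d=32 new=(16,6) → blocked by [16,27]×[4,12], reject
16. q=(30,27) nearest=1 d=24 new=(11,11) → blocked by [1,11]×[7,13], reject
17. q=(17,27) nearest=1 d=21 new=(11,11) → blocked by [1,11]×[7,13], reject
18. q=(35,11) nearest=2 d=24 new=(16,7) → blocked by [16,27]×[4,12], reject
19. q=(24,1) nearest=2 d=13 new=(16,1) → add node 3 parent=2 cost=15

Path: 0 1 2 3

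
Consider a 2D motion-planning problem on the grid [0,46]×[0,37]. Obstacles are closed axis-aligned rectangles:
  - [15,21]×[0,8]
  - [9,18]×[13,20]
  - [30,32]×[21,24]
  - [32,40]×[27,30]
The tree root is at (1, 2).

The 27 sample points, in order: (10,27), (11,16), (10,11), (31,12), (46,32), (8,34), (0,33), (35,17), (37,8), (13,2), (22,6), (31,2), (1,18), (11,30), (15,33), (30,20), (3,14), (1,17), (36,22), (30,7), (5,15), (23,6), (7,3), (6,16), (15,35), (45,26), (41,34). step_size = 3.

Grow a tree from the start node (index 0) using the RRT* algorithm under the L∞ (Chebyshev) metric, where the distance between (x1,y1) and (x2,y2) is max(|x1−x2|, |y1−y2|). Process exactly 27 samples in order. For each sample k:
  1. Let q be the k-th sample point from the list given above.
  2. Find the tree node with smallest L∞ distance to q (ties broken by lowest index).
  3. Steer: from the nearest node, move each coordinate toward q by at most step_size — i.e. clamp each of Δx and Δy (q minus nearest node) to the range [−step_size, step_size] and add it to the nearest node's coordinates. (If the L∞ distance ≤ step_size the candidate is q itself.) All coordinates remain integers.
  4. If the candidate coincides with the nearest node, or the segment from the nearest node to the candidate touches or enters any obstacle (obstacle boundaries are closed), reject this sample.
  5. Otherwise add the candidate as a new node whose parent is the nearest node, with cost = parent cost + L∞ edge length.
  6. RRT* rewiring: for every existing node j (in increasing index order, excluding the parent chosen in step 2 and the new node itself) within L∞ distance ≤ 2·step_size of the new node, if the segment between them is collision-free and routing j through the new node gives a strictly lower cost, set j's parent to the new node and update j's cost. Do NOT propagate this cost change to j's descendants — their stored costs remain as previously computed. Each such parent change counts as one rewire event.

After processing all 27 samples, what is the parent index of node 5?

Parent of node 5: 4

1. q=(10,27) nearest=0 d=25 new=(4,5) → add node 1 parent=0 cost=3
2. q=(11,16) nearest=1 d=11 new=(7,8) → add node 2 parent=1 cost=6
3. q=(10,11) nearest=2 d=3 new=(10,11) → add node 3 parent=2 cost=9
4. q=(31,12) nearest=3 d=21 new=(13,12) → add node 4 parent=3 cost=12
5. q=(46,32) nearest=4 d=33 new=(16,15) → blocked by [9,18]×[13,20], reject
6. q=(8,34) nearest=4 d=22 new=(10,15) → blocked by [9,18]×[13,20], reject
7. q=(0,33) nearest=4 d=21 new=(10,15) → blocked by [9,18]×[13,20], reject
8. q=(35,17) nearest=4 d=22 new=(16,15) → blocked by [9,18]×[13,20], reject
9. q=(37,8) nearest=4 d=24 new=(16,9) → add node 5 parent=4 cost=15
10. q=(13,2) nearest=2 d=6 new=(10,5) → add node 6 parent=2 cost=9
11. q=(22,6) nearest=5 d=6 new=(19,6) → blocked by [15,21]×[0,8], reject
12. q=(31,2) nearest=5 d=15 new=(19,6) → blocked by [15,21]×[0,8], reject
13. q=(1,18) nearest=3 d=9 new=(7,14) → add node 7 parent=3 cost=12
14. q=(11,30) nearest=7 d=16 new=(10,17) → blocked by [9,18]×[13,20], reject
15. q=(15,33) nearest=7 d=19 new=(10,17) → blocked by [9,18]×[13,20], reject
16. q=(30,20) nearest=5 d=14 new=(19,12) → add node 8 parent=5 cost=18
17. q=(3,14) nearest=7 d=4 new=(4,14) → add node 9 parent=7 cost=15
18. q=(1,17) nearest=9 d=3 new=(1,17) → add node 10 parent=9 cost=18
19. q=(36,22) nearest=8 d=17 new=(22,15) → add node 11 parent=8 cost=21
20. q=(30,7) nearest=11 d=8 new=(25,12) → add node 12 parent=11 cost=24
21. q=(5,15) nearest=9 d=1 new=(5,15) → add node 13 parent=9 cost=16
22. q=(23,6) nearest=8 d=6 new=(22,9) → add node 14 parent=8 cost=21
23. q=(7,3) nearest=1 d=3 new=(7,3) → add node 15 parent=1 cost=6
24. q=(6,16) nearest=13 d=1 new=(6,16) → add node 16 parent=13 cost=17
25. q=(15,35) nearest=10 d=18 new=(4,20) → add node 17 parent=10 cost=21
26. q=(45,26) nearest=12 d=20 new=(28,15) → add node 18 parent=12 cost=27
27. q=(41,34) nearest=11 d=19 new=(25,18) → add node 19 parent=11 cost=24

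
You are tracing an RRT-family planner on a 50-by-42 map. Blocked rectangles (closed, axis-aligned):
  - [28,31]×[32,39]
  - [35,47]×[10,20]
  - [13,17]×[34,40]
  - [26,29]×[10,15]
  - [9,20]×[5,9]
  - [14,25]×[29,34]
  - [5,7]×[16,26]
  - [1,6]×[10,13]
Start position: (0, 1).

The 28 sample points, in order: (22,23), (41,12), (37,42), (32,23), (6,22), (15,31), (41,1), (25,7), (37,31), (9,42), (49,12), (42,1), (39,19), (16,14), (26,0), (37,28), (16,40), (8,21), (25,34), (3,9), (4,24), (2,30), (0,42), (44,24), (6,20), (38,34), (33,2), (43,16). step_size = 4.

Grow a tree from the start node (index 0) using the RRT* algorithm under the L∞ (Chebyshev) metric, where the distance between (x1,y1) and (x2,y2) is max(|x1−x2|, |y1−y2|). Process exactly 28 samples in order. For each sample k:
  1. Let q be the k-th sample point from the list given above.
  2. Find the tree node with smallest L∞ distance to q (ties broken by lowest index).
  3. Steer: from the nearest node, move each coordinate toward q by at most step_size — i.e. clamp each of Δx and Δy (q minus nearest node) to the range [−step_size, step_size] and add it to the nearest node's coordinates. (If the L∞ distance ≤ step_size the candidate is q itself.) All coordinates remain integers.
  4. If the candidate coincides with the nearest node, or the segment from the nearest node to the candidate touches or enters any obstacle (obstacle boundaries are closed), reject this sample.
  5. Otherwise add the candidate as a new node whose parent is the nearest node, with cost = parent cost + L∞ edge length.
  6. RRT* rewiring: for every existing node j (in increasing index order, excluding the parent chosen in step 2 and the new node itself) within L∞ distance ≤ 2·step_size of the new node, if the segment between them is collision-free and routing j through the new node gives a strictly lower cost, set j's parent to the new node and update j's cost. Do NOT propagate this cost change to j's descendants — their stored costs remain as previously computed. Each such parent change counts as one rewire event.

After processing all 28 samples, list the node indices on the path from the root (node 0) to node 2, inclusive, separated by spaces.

1. q=(22,23) nearest=0 d=22 new=(4,5) → add node 1 parent=0 cost=4
2. q=(41,12) nearest=1 d=37 new=(8,9) → add node 2 parent=1 cost=8
3. q=(37,42) nearest=2 d=33 new=(12,13) → add node 3 parent=2 cost=12
4. q=(32,23) nearest=3 d=20 new=(16,17) → add node 4 parent=3 cost=16
5. q=(6,22) nearest=3 d=9 new=(8,17) → add node 5 parent=3 cost=16
6. q=(15,31) nearest=4 d=14 new=(15,21) → add node 6 parent=4 cost=20
7. q=(41,1) nearest=4 d=25 new=(20,13) → add node 7 parent=4 cost=20
8. q=(25,7) nearest=7 d=6 new=(24,9) → add node 8 parent=7 cost=24
9. q=(37,31) nearest=7 d=18 new=(24,17) → add node 9 parent=7 cost=24
10. q=(9,42) nearest=6 d=21 new=(11,25) → add node 10 parent=6 cost=24
11. q=(49,12) nearest=8 d=25 new=(28,12) → blocked by [26,29]×[10,15], reject
12. q=(42,1) nearest=8 d=18 new=(28,5) → add node 11 parent=8 cost=28
13. q=(39,19) nearest=11 d=14 new=(32,9) → add node 12 parent=11 cost=32
14. q=(16,14) nearest=4 d=3 new=(16,14) → add node 13 parent=4 cost=19
15. q=(26,0) nearest=11 d=5 new=(26,1) → add node 14 parent=11 cost=32
16. q=(37,28) nearest=9 d=13 new=(28,21) → add node 15 parent=9 cost=28
17. q=(16,40) nearest=10 d=15 new=(15,29) → blocked by [14,25]×[29,34], reject
18. q=(8,21) nearest=5 d=4 new=(8,21) → add node 16 parent=5 cost=20
19. q=(25,34) nearest=6 d=13 new=(19,25) → add node 17 parent=6 cost=24
20. q=(3,9) nearest=1 d=4 new=(3,9) → add node 18 parent=1 cost=8
21. q=(4,24) nearest=16 d=4 new=(4,24) → blocked by [5,7]×[16,26], reject
22. q=(2,30) nearest=10 d=9 new=(7,29) → add node 19 parent=10 cost=28
23. q=(0,42) nearest=19 d=13 new=(3,33) → add node 20 parent=19 cost=32
24. q=(44,24) nearest=12 d=15 new=(36,13) → blocked by [35,47]×[10,20], reject
25. q=(6,20) nearest=16 d=2 new=(6,20) → blocked by [5,7]×[16,26], reject
26. q=(38,34) nearest=15 d=13 new=(32,25) → add node 21 parent=15 cost=32
27. q=(33,2) nearest=11 d=5 new=(32,2) → add node 22 parent=11 cost=32
28. q=(43,16) nearest=12 d=11 new=(36,13) → blocked by [35,47]×[10,20], reject

Path: 0 1 2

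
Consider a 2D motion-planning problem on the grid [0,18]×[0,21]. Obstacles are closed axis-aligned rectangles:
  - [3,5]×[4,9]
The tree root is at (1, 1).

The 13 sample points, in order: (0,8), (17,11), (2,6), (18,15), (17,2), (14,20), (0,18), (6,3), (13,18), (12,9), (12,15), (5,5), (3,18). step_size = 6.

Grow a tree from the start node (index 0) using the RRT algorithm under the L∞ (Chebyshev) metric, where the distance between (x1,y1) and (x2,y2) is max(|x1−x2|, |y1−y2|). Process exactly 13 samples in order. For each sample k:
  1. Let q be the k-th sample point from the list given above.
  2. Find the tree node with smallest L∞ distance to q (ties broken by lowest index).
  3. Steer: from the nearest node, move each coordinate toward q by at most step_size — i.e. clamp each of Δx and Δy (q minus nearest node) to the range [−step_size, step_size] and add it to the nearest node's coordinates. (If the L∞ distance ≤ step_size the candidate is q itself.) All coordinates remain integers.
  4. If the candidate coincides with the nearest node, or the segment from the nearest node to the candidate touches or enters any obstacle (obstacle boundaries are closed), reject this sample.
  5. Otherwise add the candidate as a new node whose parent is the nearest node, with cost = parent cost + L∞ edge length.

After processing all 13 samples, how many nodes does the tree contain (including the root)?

Node count: 9

1. q=(0,8) nearest=0 d=7 new=(0,7) → add node 1 parent=0 cost=6
2. q=(17,11) nearest=0 d=16 new=(7,7) → blocked by [3,5]×[4,9], reject
3. q=(2,6) nearest=1 d=2 new=(2,6) → add node 2 parent=1 cost=8
4. q=(18,15) nearest=2 d=16 new=(8,12) → blocked by [3,5]×[4,9], reject
5. q=(17,2) nearest=2 d=15 new=(8,2) → blocked by [3,5]×[4,9], reject
6. q=(14,20) nearest=1 d=14 new=(6,13) → add node 3 parent=1 cost=12
7. q=(0,18) nearest=3 d=6 new=(0,18) → add node 4 parent=3 cost=18
8. q=(6,3) nearest=2 d=4 new=(6,3) → blocked by [3,5]×[4,9], reject
9. q=(13,18) nearest=3 d=7 new=(12,18) → add node 5 parent=3 cost=18
10. q=(12,9) nearest=3 d=6 new=(12,9) → add node 6 parent=3 cost=18
11. q=(12,15) nearest=5 d=3 new=(12,15) → add node 7 parent=5 cost=21
12. q=(5,5) nearest=2 d=3 new=(5,5) → blocked by [3,5]×[4,9], reject
13. q=(3,18) nearest=4 d=3 new=(3,18) → add node 8 parent=4 cost=21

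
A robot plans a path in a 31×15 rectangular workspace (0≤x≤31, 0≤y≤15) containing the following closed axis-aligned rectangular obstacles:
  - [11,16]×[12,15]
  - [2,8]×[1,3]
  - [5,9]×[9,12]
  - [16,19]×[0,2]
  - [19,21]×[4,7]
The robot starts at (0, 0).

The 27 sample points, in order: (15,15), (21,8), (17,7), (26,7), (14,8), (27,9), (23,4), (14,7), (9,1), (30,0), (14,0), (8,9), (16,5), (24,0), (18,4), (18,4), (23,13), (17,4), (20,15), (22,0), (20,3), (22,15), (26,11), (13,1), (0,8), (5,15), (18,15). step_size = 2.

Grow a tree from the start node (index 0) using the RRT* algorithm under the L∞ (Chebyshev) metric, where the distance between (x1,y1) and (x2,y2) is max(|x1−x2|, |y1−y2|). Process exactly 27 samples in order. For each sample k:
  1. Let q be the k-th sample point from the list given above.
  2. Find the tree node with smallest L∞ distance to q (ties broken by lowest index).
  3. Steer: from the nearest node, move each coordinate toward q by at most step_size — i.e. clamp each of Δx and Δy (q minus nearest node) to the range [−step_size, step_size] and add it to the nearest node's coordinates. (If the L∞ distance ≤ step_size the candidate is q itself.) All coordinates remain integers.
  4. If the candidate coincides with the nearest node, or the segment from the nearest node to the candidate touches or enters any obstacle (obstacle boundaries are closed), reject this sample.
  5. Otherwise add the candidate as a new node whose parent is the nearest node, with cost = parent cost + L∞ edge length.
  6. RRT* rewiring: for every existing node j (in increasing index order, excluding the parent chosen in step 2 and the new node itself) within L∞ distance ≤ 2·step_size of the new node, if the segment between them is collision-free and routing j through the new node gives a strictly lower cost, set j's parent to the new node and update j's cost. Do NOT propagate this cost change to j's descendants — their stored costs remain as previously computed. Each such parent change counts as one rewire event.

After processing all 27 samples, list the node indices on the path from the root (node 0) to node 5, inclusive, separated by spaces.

Path: 0 1 2 3 4 5

1. q=(15,15) nearest=0 d=15 new=(2,2) → blocked by [2,8]×[1,3], reject
2. q=(21,8) nearest=0 d=21 new=(2,2) → blocked by [2,8]×[1,3], reject
3. q=(17,7) nearest=0 d=17 new=(2,2) → blocked by [2,8]×[1,3], reject
4. q=(26,7) nearest=0 d=26 new=(2,2) → blocked by [2,8]×[1,3], reject
5. q=(14,8) nearest=0 d=14 new=(2,2) → blocked by [2,8]×[1,3], reject
6. q=(27,9) nearest=0 d=27 new=(2,2) → blocked by [2,8]×[1,3], reject
7. q=(23,4) nearest=0 d=23 new=(2,2) → blocked by [2,8]×[1,3], reject
8. q=(14,7) nearest=0 d=14 new=(2,2) → blocked by [2,8]×[1,3], reject
9. q=(9,1) nearest=0 d=9 new=(2,1) → blocked by [2,8]×[1,3], reject
10. q=(30,0) nearest=0 d=30 new=(2,0) → add node 1 parent=0 cost=2
11. q=(14,0) nearest=1 d=12 new=(4,0) → add node 2 parent=1 cost=4
12. q=(8,9) nearest=0 d=9 new=(2,2) → blocked by [2,8]×[1,3], reject
13. q=(16,5) nearest=2 d=12 new=(6,2) → blocked by [2,8]×[1,3], reject
14. q=(24,0) nearest=2 d=20 new=(6,0) → add node 3 parent=2 cost=6
15. q=(18,4) nearest=3 d=12 new=(8,2) → blocked by [2,8]×[1,3], reject
16. q=(18,4) nearest=3 d=12 new=(8,2) → blocked by [2,8]×[1,3], reject
17. q=(23,13) nearest=3 d=17 new=(8,2) → blocked by [2,8]×[1,3], reject
18. q=(17,4) nearest=3 d=11 new=(8,2) → blocked by [2,8]×[1,3], reject
19. q=(20,15) nearest=3 d=15 new=(8,2) → blocked by [2,8]×[1,3], reject
20. q=(22,0) nearest=3 d=16 new=(8,0) → add node 4 parent=3 cost=8
21. q=(20,3) nearest=4 d=12 new=(10,2) → add node 5 parent=4 cost=10
22. q=(22,15) nearest=5 d=13 new=(12,4) → add node 6 parent=5 cost=12
23. q=(26,11) nearest=6 d=14 new=(14,6) → add node 7 parent=6 cost=14
24. q=(13,1) nearest=5 d=3 new=(12,1) → add node 8 parent=5 cost=12
25. q=(0,8) nearest=0 d=8 new=(0,2) → add node 9 parent=0 cost=2
26. q=(5,15) nearest=7 d=9 new=(12,8) → add node 10 parent=7 cost=16
27. q=(18,15) nearest=10 d=7 new=(14,10) → add node 11 parent=10 cost=18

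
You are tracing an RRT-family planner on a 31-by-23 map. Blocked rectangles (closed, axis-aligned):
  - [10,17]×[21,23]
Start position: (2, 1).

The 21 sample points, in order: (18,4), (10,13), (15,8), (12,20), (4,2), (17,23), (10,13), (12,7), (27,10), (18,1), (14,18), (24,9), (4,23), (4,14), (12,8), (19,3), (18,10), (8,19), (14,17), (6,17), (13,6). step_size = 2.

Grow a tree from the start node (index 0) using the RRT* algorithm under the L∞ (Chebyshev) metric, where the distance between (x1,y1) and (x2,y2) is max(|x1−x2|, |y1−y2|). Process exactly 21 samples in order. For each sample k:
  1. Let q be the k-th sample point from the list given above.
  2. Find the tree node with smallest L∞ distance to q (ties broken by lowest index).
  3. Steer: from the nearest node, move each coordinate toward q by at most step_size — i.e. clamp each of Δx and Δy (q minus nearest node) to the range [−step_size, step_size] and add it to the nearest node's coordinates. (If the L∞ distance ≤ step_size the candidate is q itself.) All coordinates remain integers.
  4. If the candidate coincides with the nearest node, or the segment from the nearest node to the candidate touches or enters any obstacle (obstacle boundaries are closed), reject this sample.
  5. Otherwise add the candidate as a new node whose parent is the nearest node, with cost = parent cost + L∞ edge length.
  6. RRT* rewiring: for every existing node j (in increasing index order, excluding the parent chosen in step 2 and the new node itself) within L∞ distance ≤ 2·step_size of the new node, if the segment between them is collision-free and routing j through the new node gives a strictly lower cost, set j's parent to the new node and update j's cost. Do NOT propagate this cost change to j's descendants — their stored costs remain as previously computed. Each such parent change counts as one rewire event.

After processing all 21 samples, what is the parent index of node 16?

1. q=(18,4) nearest=0 d=16 new=(4,3) → add node 1 parent=0 cost=2
2. q=(10,13) nearest=1 d=10 new=(6,5) → add node 2 parent=1 cost=4
3. q=(15,8) nearest=2 d=9 new=(8,7) → add node 3 parent=2 cost=6
4. q=(12,20) nearest=3 d=13 new=(10,9) → add node 4 parent=3 cost=8
5. q=(4,2) nearest=1 d=1 new=(4,2) → add node 5 parent=1 cost=3
6. q=(17,23) nearest=4 d=14 new=(12,11) → add node 6 parent=4 cost=10
7. q=(10,13) nearest=6 d=2 new=(10,13) → add node 7 parent=6 cost=12
8. q=(12,7) nearest=4 d=2 new=(12,7) → add node 8 parent=4 cost=10
9. q=(27,10) nearest=6 d=15 new=(14,10) → add node 9 parent=6 cost=12
10. q=(18,1) nearest=8 d=6 new=(14,5) → add node 10 parent=8 cost=12
11. q=(14,18) nearest=7 d=5 new=(12,15) → add node 11 parent=7 cost=14
12. q=(24,9) nearest=9 d=10 new=(16,9) → add node 12 parent=9 cost=14
13. q=(4,23) nearest=11 d=8 new=(10,17) → add node 13 parent=11 cost=16
14. q=(4,14) nearest=4 d=6 new=(8,11) → add node 14 parent=4 cost=10
15. q=(12,8) nearest=8 d=1 new=(12,8) → add node 15 parent=8 cost=11
16. q=(19,3) nearest=10 d=5 new=(16,3) → add node 16 parent=10 cost=14
17. q=(18,10) nearest=12 d=2 new=(18,10) → add node 17 parent=12 cost=16
18. q=(8,19) nearest=13 d=2 new=(8,19) → add node 18 parent=13 cost=18
19. q=(14,17) nearest=11 d=2 new=(14,17) → add node 19 parent=11 cost=16
20. q=(6,17) nearest=18 d=2 new=(6,17) → add node 20 parent=18 cost=20
21. q=(13,6) nearest=8 d=1 new=(13,6) → add node 21 parent=8 cost=11

Parent of node 16: 10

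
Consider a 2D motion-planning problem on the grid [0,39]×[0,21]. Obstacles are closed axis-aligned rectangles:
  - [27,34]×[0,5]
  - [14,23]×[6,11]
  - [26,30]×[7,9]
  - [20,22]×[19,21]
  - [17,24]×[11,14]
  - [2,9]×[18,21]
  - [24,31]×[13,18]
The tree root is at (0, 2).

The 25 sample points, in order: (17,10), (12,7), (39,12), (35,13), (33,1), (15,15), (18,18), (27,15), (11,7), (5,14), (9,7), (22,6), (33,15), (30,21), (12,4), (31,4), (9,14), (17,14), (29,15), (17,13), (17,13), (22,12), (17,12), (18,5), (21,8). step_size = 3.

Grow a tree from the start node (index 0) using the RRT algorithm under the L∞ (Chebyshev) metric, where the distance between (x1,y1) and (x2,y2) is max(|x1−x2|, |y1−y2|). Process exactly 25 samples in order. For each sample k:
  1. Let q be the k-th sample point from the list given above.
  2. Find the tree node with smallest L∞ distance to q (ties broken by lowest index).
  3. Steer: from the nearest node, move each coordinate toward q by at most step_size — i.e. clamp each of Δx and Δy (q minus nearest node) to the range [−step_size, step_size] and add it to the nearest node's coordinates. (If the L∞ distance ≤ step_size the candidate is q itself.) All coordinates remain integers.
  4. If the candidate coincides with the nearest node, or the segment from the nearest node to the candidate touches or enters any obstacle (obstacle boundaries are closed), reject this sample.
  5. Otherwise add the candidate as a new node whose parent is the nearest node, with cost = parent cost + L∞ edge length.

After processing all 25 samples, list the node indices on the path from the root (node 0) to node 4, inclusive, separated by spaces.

Path: 0 1 2 3 4

1. q=(17,10) nearest=0 d=17 new=(3,5) → add node 1 parent=0 cost=3
2. q=(12,7) nearest=1 d=9 new=(6,7) → add node 2 parent=1 cost=6
3. q=(39,12) nearest=2 d=33 new=(9,10) → add node 3 parent=2 cost=9
4. q=(35,13) nearest=3 d=26 new=(12,13) → add node 4 parent=3 cost=12
5. q=(33,1) nearest=4 d=21 new=(15,10) → blocked by [14,23]×[6,11], reject
6. q=(15,15) nearest=4 d=3 new=(15,15) → add node 5 parent=4 cost=15
7. q=(18,18) nearest=5 d=3 new=(18,18) → add node 6 parent=5 cost=18
8. q=(27,15) nearest=6 d=9 new=(21,15) → add node 7 parent=6 cost=21
9. q=(11,7) nearest=3 d=3 new=(11,7) → add node 8 parent=3 cost=12
10. q=(5,14) nearest=3 d=4 new=(6,13) → add node 9 parent=3 cost=12
11. q=(9,7) nearest=8 d=2 new=(9,7) → add node 10 parent=8 cost=14
12. q=(22,6) nearest=5 d=9 new=(18,12) → blocked by [17,24]×[11,14], reject
13. q=(33,15) nearest=7 d=12 new=(24,15) → blocked by [24,31]×[13,18], reject
14. q=(30,21) nearest=7 d=9 new=(24,18) → blocked by [24,31]×[13,18], reject
15. q=(12,4) nearest=8 d=3 new=(12,4) → add node 11 parent=8 cost=15
16. q=(31,4) nearest=7 d=11 new=(24,12) → blocked by [17,24]×[11,14], reject
17. q=(9,14) nearest=4 d=3 new=(9,14) → add node 12 parent=4 cost=15
18. q=(17,14) nearest=5 d=2 new=(17,14) → blocked by [17,24]×[11,14], reject
19. q=(29,15) nearest=7 d=8 new=(24,15) → blocked by [24,31]×[13,18], reject
20. q=(17,13) nearest=5 d=2 new=(17,13) → blocked by [17,24]×[11,14], reject
21. q=(17,13) nearest=5 d=2 new=(17,13) → blocked by [17,24]×[11,14], reject
22. q=(22,12) nearest=7 d=3 new=(22,12) → blocked by [17,24]×[11,14], reject
23. q=(17,12) nearest=5 d=3 new=(17,12) → blocked by [17,24]×[11,14], reject
24. q=(18,5) nearest=11 d=6 new=(15,5) → add node 13 parent=11 cost=18
25. q=(21,8) nearest=13 d=6 new=(18,8) → blocked by [14,23]×[6,11], reject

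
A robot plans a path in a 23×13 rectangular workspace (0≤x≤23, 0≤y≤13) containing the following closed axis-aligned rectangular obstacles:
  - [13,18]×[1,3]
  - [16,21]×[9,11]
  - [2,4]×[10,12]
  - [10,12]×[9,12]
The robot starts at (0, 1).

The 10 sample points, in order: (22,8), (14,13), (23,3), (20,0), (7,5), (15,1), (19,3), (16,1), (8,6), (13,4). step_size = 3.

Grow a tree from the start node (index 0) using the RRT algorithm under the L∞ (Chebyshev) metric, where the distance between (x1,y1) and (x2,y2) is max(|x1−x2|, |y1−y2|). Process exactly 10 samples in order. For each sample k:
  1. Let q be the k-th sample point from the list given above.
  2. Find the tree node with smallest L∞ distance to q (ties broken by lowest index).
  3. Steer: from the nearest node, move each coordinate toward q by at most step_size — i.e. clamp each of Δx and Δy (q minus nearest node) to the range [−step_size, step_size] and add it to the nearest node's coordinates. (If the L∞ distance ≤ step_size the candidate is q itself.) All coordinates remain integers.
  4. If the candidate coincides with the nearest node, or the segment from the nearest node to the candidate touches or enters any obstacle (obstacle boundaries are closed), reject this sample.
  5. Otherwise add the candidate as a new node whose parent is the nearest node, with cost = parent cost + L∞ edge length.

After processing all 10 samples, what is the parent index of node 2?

Parent of node 2: 1

1. q=(22,8) nearest=0 d=22 new=(3,4) → add node 1 parent=0 cost=3
2. q=(14,13) nearest=1 d=11 new=(6,7) → add node 2 parent=1 cost=6
3. q=(23,3) nearest=2 d=17 new=(9,4) → add node 3 parent=2 cost=9
4. q=(20,0) nearest=3 d=11 new=(12,1) → add node 4 parent=3 cost=12
5. q=(7,5) nearest=2 d=2 new=(7,5) → add node 5 parent=2 cost=8
6. q=(15,1) nearest=4 d=3 new=(15,1) → blocked by [13,18]×[1,3], reject
7. q=(19,3) nearest=4 d=7 new=(15,3) → blocked by [13,18]×[1,3], reject
8. q=(16,1) nearest=4 d=4 new=(15,1) → blocked by [13,18]×[1,3], reject
9. q=(8,6) nearest=5 d=1 new=(8,6) → add node 6 parent=5 cost=9
10. q=(13,4) nearest=4 d=3 new=(13,4) → add node 7 parent=4 cost=15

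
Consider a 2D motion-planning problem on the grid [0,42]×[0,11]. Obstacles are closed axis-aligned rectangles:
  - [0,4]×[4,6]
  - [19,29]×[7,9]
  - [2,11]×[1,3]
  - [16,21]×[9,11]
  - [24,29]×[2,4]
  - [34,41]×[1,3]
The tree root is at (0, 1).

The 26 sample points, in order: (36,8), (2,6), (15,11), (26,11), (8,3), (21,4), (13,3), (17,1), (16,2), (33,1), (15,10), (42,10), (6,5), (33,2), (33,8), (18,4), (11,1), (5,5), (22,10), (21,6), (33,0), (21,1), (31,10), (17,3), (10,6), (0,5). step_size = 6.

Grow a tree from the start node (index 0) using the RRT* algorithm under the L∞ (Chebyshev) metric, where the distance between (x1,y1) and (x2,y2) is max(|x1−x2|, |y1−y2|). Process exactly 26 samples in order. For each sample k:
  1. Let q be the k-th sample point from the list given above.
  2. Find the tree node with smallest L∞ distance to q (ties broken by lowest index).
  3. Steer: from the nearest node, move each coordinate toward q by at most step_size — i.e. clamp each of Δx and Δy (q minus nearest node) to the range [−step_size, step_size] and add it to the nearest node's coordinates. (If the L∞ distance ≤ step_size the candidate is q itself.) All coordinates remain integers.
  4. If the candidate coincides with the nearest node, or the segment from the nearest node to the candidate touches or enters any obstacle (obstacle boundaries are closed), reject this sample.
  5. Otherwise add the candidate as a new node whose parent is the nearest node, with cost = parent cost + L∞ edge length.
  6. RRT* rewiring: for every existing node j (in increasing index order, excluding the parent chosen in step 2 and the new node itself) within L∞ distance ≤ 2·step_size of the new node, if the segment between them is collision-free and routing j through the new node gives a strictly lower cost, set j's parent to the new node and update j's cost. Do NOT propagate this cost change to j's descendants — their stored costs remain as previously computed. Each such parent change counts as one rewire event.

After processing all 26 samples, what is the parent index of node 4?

1. q=(36,8) nearest=0 d=36 new=(6,7) → blocked by [0,4]×[4,6], reject
2. q=(2,6) nearest=0 d=5 new=(2,6) → blocked by [0,4]×[4,6], reject
3. q=(15,11) nearest=0 d=15 new=(6,7) → blocked by [0,4]×[4,6], reject
4. q=(26,11) nearest=0 d=26 new=(6,7) → blocked by [0,4]×[4,6], reject
5. q=(8,3) nearest=0 d=8 new=(6,3) → blocked by [2,11]×[1,3], reject
6. q=(21,4) nearest=0 d=21 new=(6,4) → blocked by [2,11]×[1,3], reject
7. q=(13,3) nearest=0 d=13 new=(6,3) → blocked by [2,11]×[1,3], reject
8. q=(17,1) nearest=0 d=17 new=(6,1) → blocked by [2,11]×[1,3], reject
9. q=(16,2) nearest=0 d=16 new=(6,2) → blocked by [2,11]×[1,3], reject
10. q=(33,1) nearest=0 d=33 new=(6,1) → blocked by [2,11]×[1,3], reject
11. q=(15,10) nearest=0 d=15 new=(6,7) → blocked by [0,4]×[4,6], reject
12. q=(42,10) nearest=0 d=42 new=(6,7) → blocked by [0,4]×[4,6], reject
13. q=(6,5) nearest=0 d=6 new=(6,5) → blocked by [2,11]×[1,3], reject
14. q=(33,2) nearest=0 d=33 new=(6,2) → blocked by [2,11]×[1,3], reject
15. q=(33,8) nearest=0 d=33 new=(6,7) → blocked by [0,4]×[4,6], reject
16. q=(18,4) nearest=0 d=18 new=(6,4) → blocked by [2,11]×[1,3], reject
17. q=(11,1) nearest=0 d=11 new=(6,1) → blocked by [2,11]×[1,3], reject
18. q=(5,5) nearest=0 d=5 new=(5,5) → blocked by [0,4]×[4,6], reject
19. q=(22,10) nearest=0 d=22 new=(6,7) → blocked by [0,4]×[4,6], reject
20. q=(21,6) nearest=0 d=21 new=(6,6) → blocked by [0,4]×[4,6], reject
21. q=(33,0) nearest=0 d=33 new=(6,0) → add node 1 parent=0 cost=6
22. q=(21,1) nearest=1 d=15 new=(12,1) → add node 2 parent=1 cost=12
23. q=(31,10) nearest=2 d=19 new=(18,7) → add node 3 parent=2 cost=18
24. q=(17,3) nearest=3 d=4 new=(17,3) → add node 4 parent=3 cost=22
25. q=(10,6) nearest=2 d=5 new=(10,6) → add node 5 parent=2 cost=17
26. q=(0,5) nearest=0 d=4 new=(0,5) → blocked by [0,4]×[4,6], reject

Parent of node 4: 3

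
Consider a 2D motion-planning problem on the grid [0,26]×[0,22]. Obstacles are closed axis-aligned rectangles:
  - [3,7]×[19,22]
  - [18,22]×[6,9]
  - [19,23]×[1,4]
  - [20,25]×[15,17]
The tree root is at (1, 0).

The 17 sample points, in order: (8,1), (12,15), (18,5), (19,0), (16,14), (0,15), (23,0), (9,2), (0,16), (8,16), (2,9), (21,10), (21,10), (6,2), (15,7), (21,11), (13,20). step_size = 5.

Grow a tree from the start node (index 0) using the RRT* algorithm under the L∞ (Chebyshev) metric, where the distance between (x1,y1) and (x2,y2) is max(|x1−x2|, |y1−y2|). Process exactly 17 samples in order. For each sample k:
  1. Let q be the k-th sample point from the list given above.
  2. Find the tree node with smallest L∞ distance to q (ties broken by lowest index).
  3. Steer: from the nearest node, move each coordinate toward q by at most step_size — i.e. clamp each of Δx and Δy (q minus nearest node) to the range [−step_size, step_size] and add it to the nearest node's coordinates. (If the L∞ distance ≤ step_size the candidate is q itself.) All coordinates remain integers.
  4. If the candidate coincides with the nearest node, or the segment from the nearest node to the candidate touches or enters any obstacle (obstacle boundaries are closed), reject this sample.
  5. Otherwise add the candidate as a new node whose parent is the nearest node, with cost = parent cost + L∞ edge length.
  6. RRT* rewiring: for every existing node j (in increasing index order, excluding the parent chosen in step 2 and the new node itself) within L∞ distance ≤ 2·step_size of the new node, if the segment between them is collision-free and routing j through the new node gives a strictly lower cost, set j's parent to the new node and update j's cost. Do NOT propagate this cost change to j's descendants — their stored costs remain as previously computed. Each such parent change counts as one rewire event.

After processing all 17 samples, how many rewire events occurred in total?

Rewire events: 2

1. q=(8,1) nearest=0 d=7 new=(6,1) → add node 1 parent=0 cost=5
2. q=(12,15) nearest=1 d=14 new=(11,6) → add node 2 parent=1 cost=10
3. q=(18,5) nearest=2 d=7 new=(16,5) → add node 3 parent=2 cost=15
4. q=(19,0) nearest=3 d=5 new=(19,0) → add node 4 parent=3 cost=20
5. q=(16,14) nearest=2 d=8 new=(16,11) → add node 5 parent=2 cost=15
6. q=(0,15) nearest=2 d=11 new=(6,11) → add node 6 parent=2 cost=15
7. q=(23,0) nearest=4 d=4 new=(23,0) → add node 7 parent=4 cost=24
8. q=(9,2) nearest=1 d=3 new=(9,2) → add node 8 parent=1 cost=8; rewire 4→8 (18<20)
9. q=(0,16) nearest=6 d=6 new=(1,16) → add node 9 parent=6 cost=20
10. q=(8,16) nearest=6 d=5 new=(8,16) → add node 10 parent=6 cost=20
11. q=(2,9) nearest=6 d=4 new=(2,9) → add node 11 parent=6 cost=19
12. q=(21,10) nearest=3 d=5 new=(21,10) → blocked by [18,22]×[6,9], reject
13. q=(21,10) nearest=3 d=5 new=(21,10) → blocked by [18,22]×[6,9], reject
14. q=(6,2) nearest=1 d=1 new=(6,2) → add node 12 parent=1 cost=6; rewire 11→12 (13<19)
15. q=(15,7) nearest=3 d=2 new=(15,7) → add node 13 parent=3 cost=17
16. q=(21,11) nearest=5 d=5 new=(21,11) → add node 14 parent=5 cost=20
17. q=(13,20) nearest=10 d=5 new=(13,20) → add node 15 parent=10 cost=25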